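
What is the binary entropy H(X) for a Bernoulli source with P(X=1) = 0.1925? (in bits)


H = -p*log2(p) - (1-p)*log2(1-p). -0.1925*log2(0.1925) = 0.457586; -0.8075*log2(0.8075) = 0.249086. H = 0.457586 + 0.249086 = 0.7067

0.7067 bits


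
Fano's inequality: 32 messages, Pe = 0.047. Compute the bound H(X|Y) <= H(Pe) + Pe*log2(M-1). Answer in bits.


H(Pe) = -Pe*log2(Pe) - (1-Pe)*log2(1-Pe) = -0.047*log2(0.047) - 0.953*log2(0.953) = 0.207326 + 0.066188 = 0.2735. Pe*log2(M-1) = 0.047*log2(31) = 0.232847. Bound = H(Pe) + Pe*log2(M-1) = 0.207326 + 0.066188 + 0.232847 = 0.5064

0.5064 bits


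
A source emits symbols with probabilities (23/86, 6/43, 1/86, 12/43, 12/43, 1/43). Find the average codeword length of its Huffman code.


Huffman construction (repeatedly merge the two least-probable nodes; each merge adds 1 bit to every symbol beneath it): 1/86 + 1/43 = 3/86; 3/86 + 6/43 = 15/86; 15/86 + 23/86 = 19/43; 12/43 + 12/43 = 24/43; 19/43 + 24/43 = 1. Resulting codeword lengths (in the order the probabilities were given): (2, 3, 4, 2, 2, 4). L_avg = sum(p_i * l_i) = 23/86*2 + 6/43*3 + 1/86*4 + 12/43*2 + 12/43*2 + 1/43*4 = 95/43 = 2.2093

2.2093 bits


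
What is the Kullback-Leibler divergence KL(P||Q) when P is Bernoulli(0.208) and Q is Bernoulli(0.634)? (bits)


KL = p*log2(p/q) + (1-p)*log2((1-p)/(1-q)) = 0.208*log2(0.208/0.634) + 0.792*log2(0.792/0.366) = 0.5476

0.5476 bits


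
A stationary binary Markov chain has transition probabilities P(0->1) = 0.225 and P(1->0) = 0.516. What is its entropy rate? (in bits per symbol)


Stationary distribution: pi_0 = p10/(p01+p10) = 0.6964, pi_1 = 0.3036. Entropy rate H' = pi_0*H(p01) + pi_1*H(p10) = 0.6964*0.7692 + 0.3036*0.9993 = 0.8391

0.8391 bits/symbol


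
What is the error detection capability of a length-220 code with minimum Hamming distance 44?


Detection capability = d_min - 1 = 44 - 1 = 43

43 errors


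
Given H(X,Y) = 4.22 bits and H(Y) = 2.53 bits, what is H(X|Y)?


H(X|Y) = H(X,Y) - H(Y) = 4.22 - 2.53 = 1.69

1.69 bits


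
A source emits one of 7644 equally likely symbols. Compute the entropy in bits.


H = log2(n) = log2(7644) = 12.9001

12.9001 bits


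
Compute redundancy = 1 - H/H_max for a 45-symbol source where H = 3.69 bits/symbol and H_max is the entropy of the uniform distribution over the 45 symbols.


H_max = log2(K) = log2(45) = 5.4919 bits/symbol. Redundancy = 1 - H/H_max = 1 - 3.69/5.4919 = 1 - 0.6719 = 0.3281

0.3281


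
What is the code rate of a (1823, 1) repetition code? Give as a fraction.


Rate = k/n = 1/1823

1/1823


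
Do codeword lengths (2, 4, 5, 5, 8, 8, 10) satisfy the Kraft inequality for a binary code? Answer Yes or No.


Kraft sum = sum(2^(-l_i)) = 0.3838, need <= 1. Result: satisfied (a binary prefix-free code with these lengths exists)

Yes


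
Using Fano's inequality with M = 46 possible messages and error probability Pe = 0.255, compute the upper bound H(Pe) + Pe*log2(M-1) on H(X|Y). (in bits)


H(Pe) = -Pe*log2(Pe) - (1-Pe)*log2(1-Pe) = -0.255*log2(0.255) - 0.745*log2(0.745) = 0.502715 + 0.316392 = 0.8191. Pe*log2(M-1) = 0.255*log2(45) = 1.400423. Bound = H(Pe) + Pe*log2(M-1) = 0.502715 + 0.316392 + 1.400423 = 2.2195

2.2195 bits


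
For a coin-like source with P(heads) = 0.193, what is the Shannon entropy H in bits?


H = -p*log2(p) - (1-p)*log2(1-p). -0.193*log2(0.193) = 0.458052; -0.807*log2(0.807) = 0.249653. H = 0.458052 + 0.249653 = 0.7077

0.7077 bits


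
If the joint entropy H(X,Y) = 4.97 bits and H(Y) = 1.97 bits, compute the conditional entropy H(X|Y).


H(X|Y) = H(X,Y) - H(Y) = 4.97 - 1.97 = 3.0

3.0 bits


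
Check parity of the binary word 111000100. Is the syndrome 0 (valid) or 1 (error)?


Syndrome = XOR of all bits = 1 XOR 1 XOR 1 XOR 0 XOR 0 XOR 0 XOR 1 XOR 0 XOR 0 = 0

0


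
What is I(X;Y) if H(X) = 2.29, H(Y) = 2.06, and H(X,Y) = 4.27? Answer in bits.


I(X;Y) = H(X) + H(Y) - H(X,Y) = 2.29 + 2.06 - 4.27 = 0.08

0.08 bits


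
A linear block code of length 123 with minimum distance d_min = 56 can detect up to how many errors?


Detection capability = d_min - 1 = 56 - 1 = 55

55 errors


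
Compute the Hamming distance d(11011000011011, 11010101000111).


Count differing positions: . . . . ^ ^ . ^ . ^ ^ ^ . . = 6 differences

6


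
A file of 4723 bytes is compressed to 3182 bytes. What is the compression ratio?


Ratio = original / compressed = 4723 / 3182 = 1.4843

1.4843


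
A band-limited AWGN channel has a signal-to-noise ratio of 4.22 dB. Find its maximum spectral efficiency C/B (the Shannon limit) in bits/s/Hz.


SNR_linear = 10^(4.22/10) = 2.6424; C/B = log2(1 + SNR_linear) = log2(1 + 2.6424) = 1.8649

1.8649 bits/s/Hz


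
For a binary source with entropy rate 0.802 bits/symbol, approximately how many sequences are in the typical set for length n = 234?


log2|A_typical| = nH = 234 * 0.802 = 187.668, so |A_typical| ~ 2^187.668 = 3.117e+56

3.117e+56


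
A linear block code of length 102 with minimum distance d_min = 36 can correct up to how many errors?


Correction capability = floor((d-1)/2) = floor((36-1)/2) = 17

17 errors


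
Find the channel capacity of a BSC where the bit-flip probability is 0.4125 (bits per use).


H(p) = -p*log2(p) - (1-p)*log2(1-p) = -0.4125*log2(0.4125) - 0.5875*log2(0.5875) = 0.526983 + 0.450812 = 0.9778. C = 1 - H(p) = 1 - 0.9778 = 0.0222

0.0222 bits


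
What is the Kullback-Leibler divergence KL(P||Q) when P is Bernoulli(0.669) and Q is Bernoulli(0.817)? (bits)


KL = p*log2(p/q) + (1-p)*log2((1-p)/(1-q)) = 0.669*log2(0.669/0.817) + 0.331*log2(0.331/0.183) = 0.0901

0.0901 bits


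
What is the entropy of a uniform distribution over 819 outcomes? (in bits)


H = log2(n) = log2(819) = 9.6777

9.6777 bits


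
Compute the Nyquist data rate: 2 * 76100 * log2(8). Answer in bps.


Rate = 2 * B * log2(M) = 2 * 76100 * 3.0 = 456600.0

456600.0 bps


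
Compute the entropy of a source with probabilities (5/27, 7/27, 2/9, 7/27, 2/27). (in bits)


H = -sum(p_i * log2(p_i)). Terms: -(5/27)*log2(5/27) = 0.450548; -(7/27)*log2(7/27) = 0.504916; -(2/9)*log2(2/9) = 0.482206; -(7/27)*log2(7/27) = 0.504916; -(2/27)*log2(2/27) = 0.278140. H = 0.450548 + 0.504916 + 0.482206 + 0.504916 + 0.278140 = 2.2207

2.2207 bits


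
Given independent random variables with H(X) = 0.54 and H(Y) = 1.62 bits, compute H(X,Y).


For independent variables, H(X,Y) = H(X) + H(Y) = 0.54 + 1.62 = 2.16

2.16 bits


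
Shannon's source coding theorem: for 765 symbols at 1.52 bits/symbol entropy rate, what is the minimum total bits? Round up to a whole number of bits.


Minimum bits >= n * H = 765 * 1.52 = 1162.8, rounded up to a whole number of bits = 1163

1163 bits


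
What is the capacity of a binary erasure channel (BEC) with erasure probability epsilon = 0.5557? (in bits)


C = 1 - epsilon = 1 - 0.5557 = 0.4443

0.4443 bits


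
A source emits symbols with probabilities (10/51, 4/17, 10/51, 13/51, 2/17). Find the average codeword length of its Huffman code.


Huffman construction (repeatedly merge the two least-probable nodes; each merge adds 1 bit to every symbol beneath it): 2/17 + 10/51 = 16/51; 10/51 + 4/17 = 22/51; 13/51 + 16/51 = 29/51; 22/51 + 29/51 = 1. Resulting codeword lengths (in the order the probabilities were given): (3, 2, 2, 2, 3). L_avg = sum(p_i * l_i) = 10/51*3 + 4/17*2 + 10/51*2 + 13/51*2 + 2/17*3 = 118/51 = 2.3137

2.3137 bits


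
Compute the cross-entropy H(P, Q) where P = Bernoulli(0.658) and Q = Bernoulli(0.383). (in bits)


H(P,Q) = -p*log2(q) - (1-p)*log2(1-q). -0.658*log2(0.383) = 0.911056; -0.342*log2(0.617) = 0.238257. H(P,Q) = 0.911056 + 0.238257 = 1.1493

1.1493 bits


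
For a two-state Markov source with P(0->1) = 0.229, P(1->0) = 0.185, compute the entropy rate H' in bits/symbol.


Stationary distribution: pi_0 = p10/(p01+p10) = 0.4469, pi_1 = 0.5531. Entropy rate H' = pi_0*H(p01) + pi_1*H(p10) = 0.4469*0.7763 + 0.5531*0.6909 = 0.729

0.729 bits/symbol


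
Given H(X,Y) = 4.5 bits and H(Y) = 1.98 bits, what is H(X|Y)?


H(X|Y) = H(X,Y) - H(Y) = 4.5 - 1.98 = 2.52

2.52 bits


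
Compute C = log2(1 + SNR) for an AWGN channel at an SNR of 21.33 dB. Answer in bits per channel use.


SNR_linear = 10^(21.33/10) = 135.8313; C = log2(1 + SNR_linear) = log2(1 + 135.8313) = 7.0963

7.0963 bits/channel use


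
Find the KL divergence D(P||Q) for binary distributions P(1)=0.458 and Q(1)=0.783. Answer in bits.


KL = p*log2(p/q) + (1-p)*log2((1-p)/(1-q)) = 0.458*log2(0.458/0.783) + 0.542*log2(0.542/0.217) = 0.3614

0.3614 bits


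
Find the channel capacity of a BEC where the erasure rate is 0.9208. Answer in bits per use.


C = 1 - epsilon = 1 - 0.9208 = 0.0792

0.0792 bits


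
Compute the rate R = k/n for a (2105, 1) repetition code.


Rate = k/n = 1/2105

1/2105


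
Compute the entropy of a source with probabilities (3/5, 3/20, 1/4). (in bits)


H = -sum(p_i * log2(p_i)). Terms: -(3/5)*log2(3/5) = 0.442179; -(3/20)*log2(3/20) = 0.410545; -(1/4)*log2(1/4) = 0.500000. H = 0.442179 + 0.410545 + 0.500000 = 1.3527

1.3527 bits


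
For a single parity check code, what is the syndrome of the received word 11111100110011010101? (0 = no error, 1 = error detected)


Syndrome = XOR of all bits = 1 XOR 1 XOR 1 XOR 1 XOR 1 XOR 1 XOR 0 XOR 0 XOR 1 XOR 1 XOR 0 XOR 0 XOR 1 XOR 1 XOR 0 XOR 1 XOR 0 XOR 1 XOR 0 XOR 1 = 1

1


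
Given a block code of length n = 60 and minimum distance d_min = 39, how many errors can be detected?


Detection capability = d_min - 1 = 39 - 1 = 38

38 errors


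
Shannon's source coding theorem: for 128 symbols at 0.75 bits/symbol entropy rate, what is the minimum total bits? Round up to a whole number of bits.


Minimum bits >= n * H = 128 * 0.75 = 96.0, rounded up to a whole number of bits = 96

96 bits


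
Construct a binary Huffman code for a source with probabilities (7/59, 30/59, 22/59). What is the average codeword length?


Huffman construction (repeatedly merge the two least-probable nodes; each merge adds 1 bit to every symbol beneath it): 7/59 + 22/59 = 29/59; 29/59 + 30/59 = 1. Resulting codeword lengths (in the order the probabilities were given): (2, 1, 2). L_avg = sum(p_i * l_i) = 7/59*2 + 30/59*1 + 22/59*2 = 88/59 = 1.4915

1.4915 bits


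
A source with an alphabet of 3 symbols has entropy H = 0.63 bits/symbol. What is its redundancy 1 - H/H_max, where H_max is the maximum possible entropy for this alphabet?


H_max = log2(K) = log2(3) = 1.585 bits/symbol. Redundancy = 1 - H/H_max = 1 - 0.63/1.585 = 1 - 0.3975 = 0.6025

0.6025


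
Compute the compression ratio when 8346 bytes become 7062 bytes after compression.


Ratio = original / compressed = 8346 / 7062 = 1.1818

1.1818


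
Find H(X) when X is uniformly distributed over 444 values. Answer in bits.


H = log2(n) = log2(444) = 8.7944

8.7944 bits


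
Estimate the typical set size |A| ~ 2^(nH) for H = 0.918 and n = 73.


log2|A_typical| = nH = 73 * 0.918 = 67.014, so |A_typical| ~ 2^67.014 = 1.490e+20

1.490e+20


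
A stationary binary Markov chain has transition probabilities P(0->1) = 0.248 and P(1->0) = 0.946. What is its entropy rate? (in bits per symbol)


Stationary distribution: pi_0 = p10/(p01+p10) = 0.7923, pi_1 = 0.2077. Entropy rate H' = pi_0*H(p01) + pi_1*H(p10) = 0.7923*0.8081 + 0.2077*0.3032 = 0.7032

0.7032 bits/symbol


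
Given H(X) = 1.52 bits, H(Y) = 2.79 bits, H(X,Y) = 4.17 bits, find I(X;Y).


I(X;Y) = H(X) + H(Y) - H(X,Y) = 1.52 + 2.79 - 4.17 = 0.14

0.14 bits


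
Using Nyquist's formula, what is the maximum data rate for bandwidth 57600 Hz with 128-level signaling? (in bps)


Rate = 2 * B * log2(M) = 2 * 57600 * 7.0 = 806400.0

806400.0 bps


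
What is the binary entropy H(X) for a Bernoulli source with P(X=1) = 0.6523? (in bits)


H = -p*log2(p) - (1-p)*log2(1-p). -0.6523*log2(0.6523) = 0.402073; -0.3477*log2(0.3477) = 0.529924. H = 0.402073 + 0.529924 = 0.932

0.932 bits


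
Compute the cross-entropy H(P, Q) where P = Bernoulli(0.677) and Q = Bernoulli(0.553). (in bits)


H(P,Q) = -p*log2(q) - (1-p)*log2(1-q). -0.677*log2(0.553) = 0.578597; -0.323*log2(0.447) = 0.375214. H(P,Q) = 0.578597 + 0.375214 = 0.9538

0.9538 bits


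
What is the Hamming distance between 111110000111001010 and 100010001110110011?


Count differing positions: . ^ ^ ^ . . . . ^ . . ^ ^ ^ ^ . . ^ = 9 differences

9


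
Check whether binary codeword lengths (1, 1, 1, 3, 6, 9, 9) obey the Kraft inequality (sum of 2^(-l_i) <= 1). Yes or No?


Kraft sum = sum(2^(-l_i)) = 1.6445, need <= 1. Result: violated (a binary prefix-free code with these lengths cannot exist)

No


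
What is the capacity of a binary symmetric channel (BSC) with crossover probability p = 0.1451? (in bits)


H(p) = -p*log2(p) - (1-p)*log2(1-p) = -0.1451*log2(0.1451) - 0.8549*log2(0.8549) = 0.404086 + 0.193355 = 0.5974. C = 1 - H(p) = 1 - 0.5974 = 0.4026

0.4026 bits


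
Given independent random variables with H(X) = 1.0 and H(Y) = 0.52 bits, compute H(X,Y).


For independent variables, H(X,Y) = H(X) + H(Y) = 1.0 + 0.52 = 1.52

1.52 bits


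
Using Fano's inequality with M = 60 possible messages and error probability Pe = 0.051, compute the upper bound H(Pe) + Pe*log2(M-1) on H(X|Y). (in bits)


H(Pe) = -Pe*log2(Pe) - (1-Pe)*log2(1-Pe) = -0.051*log2(0.051) - 0.949*log2(0.949) = 0.218961 + 0.071668 = 0.2906. Pe*log2(M-1) = 0.051*log2(59) = 0.300015. Bound = H(Pe) + Pe*log2(M-1) = 0.218961 + 0.071668 + 0.300015 = 0.5906

0.5906 bits


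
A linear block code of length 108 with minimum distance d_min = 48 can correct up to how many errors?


Correction capability = floor((d-1)/2) = floor((48-1)/2) = 23

23 errors


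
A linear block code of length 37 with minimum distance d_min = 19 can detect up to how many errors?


Detection capability = d_min - 1 = 19 - 1 = 18

18 errors


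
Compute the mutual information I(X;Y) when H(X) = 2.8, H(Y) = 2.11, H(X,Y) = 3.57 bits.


I(X;Y) = H(X) + H(Y) - H(X,Y) = 2.8 + 2.11 - 3.57 = 1.34

1.34 bits


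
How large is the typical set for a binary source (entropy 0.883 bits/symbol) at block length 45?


log2|A_typical| = nH = 45 * 0.883 = 39.735, so |A_typical| ~ 2^39.735 = 9.150e+11

9.150e+11


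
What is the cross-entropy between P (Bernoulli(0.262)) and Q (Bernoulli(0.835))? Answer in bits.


H(P,Q) = -p*log2(q) - (1-p)*log2(1-q). -0.262*log2(0.835) = 0.068160; -0.738*log2(0.165) = 1.918403. H(P,Q) = 0.068160 + 1.918403 = 1.9866

1.9866 bits


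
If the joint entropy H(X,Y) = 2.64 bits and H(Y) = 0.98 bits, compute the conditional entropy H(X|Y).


H(X|Y) = H(X,Y) - H(Y) = 2.64 - 0.98 = 1.66

1.66 bits


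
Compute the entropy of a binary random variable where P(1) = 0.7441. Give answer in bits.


H = -p*log2(p) - (1-p)*log2(1-p). -0.7441*log2(0.7441) = 0.317308; -0.2559*log2(0.2559) = 0.503188. H = 0.317308 + 0.503188 = 0.8205

0.8205 bits


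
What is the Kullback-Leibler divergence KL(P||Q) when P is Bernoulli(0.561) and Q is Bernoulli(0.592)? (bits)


KL = p*log2(p/q) + (1-p)*log2((1-p)/(1-q)) = 0.561*log2(0.561/0.592) + 0.439*log2(0.439/0.408) = 0.0028

0.0028 bits


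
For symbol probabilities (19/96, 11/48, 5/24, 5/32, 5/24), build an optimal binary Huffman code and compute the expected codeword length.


Huffman construction (repeatedly merge the two least-probable nodes; each merge adds 1 bit to every symbol beneath it): 5/32 + 19/96 = 17/48; 5/24 + 5/24 = 5/12; 11/48 + 17/48 = 7/12; 5/12 + 7/12 = 1. Resulting codeword lengths (in the order the probabilities were given): (3, 2, 2, 3, 2). L_avg = sum(p_i * l_i) = 19/96*3 + 11/48*2 + 5/24*2 + 5/32*3 + 5/24*2 = 113/48 = 2.3542

2.3542 bits


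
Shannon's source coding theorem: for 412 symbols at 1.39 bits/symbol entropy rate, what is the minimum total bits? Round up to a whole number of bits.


Minimum bits >= n * H = 412 * 1.39 = 572.68, rounded up to a whole number of bits = 573

573 bits


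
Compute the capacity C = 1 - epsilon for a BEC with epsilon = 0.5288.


C = 1 - epsilon = 1 - 0.5288 = 0.4712

0.4712 bits


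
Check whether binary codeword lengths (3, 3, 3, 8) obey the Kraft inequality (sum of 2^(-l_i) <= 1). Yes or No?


Kraft sum = sum(2^(-l_i)) = 0.3789, need <= 1. Result: satisfied (a binary prefix-free code with these lengths exists)

Yes


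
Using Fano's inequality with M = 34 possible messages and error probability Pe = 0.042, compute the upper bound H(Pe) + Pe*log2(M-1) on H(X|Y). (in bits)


H(Pe) = -Pe*log2(Pe) - (1-Pe)*log2(1-Pe) = -0.042*log2(0.042) - 0.958*log2(0.958) = 0.192086 + 0.059303 = 0.2514. Pe*log2(M-1) = 0.042*log2(33) = 0.211865. Bound = H(Pe) + Pe*log2(M-1) = 0.192086 + 0.059303 + 0.211865 = 0.4633

0.4633 bits


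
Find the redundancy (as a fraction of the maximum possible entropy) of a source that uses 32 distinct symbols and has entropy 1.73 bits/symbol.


H_max = log2(K) = log2(32) = 5.0 bits/symbol. Redundancy = 1 - H/H_max = 1 - 1.73/5.0 = 1 - 0.346 = 0.654

0.654


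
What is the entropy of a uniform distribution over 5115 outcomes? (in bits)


H = log2(n) = log2(5115) = 12.3205

12.3205 bits


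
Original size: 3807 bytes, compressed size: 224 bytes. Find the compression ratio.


Ratio = original / compressed = 3807 / 224 = 16.9955

16.9955


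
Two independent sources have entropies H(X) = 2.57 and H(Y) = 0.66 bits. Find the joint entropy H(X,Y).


For independent variables, H(X,Y) = H(X) + H(Y) = 2.57 + 0.66 = 3.23

3.23 bits


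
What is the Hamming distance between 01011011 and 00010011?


Count differing positions: . ^ . . ^ . . . = 2 differences

2


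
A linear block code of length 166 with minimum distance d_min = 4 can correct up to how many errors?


Correction capability = floor((d-1)/2) = floor((4-1)/2) = 1

1 errors


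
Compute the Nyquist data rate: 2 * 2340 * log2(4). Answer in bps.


Rate = 2 * B * log2(M) = 2 * 2340 * 2.0 = 9360.0

9360.0 bps


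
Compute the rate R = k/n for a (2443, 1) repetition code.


Rate = k/n = 1/2443

1/2443


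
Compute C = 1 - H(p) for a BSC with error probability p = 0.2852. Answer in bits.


H(p) = -p*log2(p) - (1-p)*log2(1-p) = -0.2852*log2(0.2852) - 0.7148*log2(0.7148) = 0.516199 + 0.346241 = 0.8624. C = 1 - H(p) = 1 - 0.8624 = 0.1376

0.1376 bits


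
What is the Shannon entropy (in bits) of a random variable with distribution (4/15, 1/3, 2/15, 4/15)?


H = -sum(p_i * log2(p_i)). Terms: -(4/15)*log2(4/15) = 0.508504; -(1/3)*log2(1/3) = 0.528321; -(2/15)*log2(2/15) = 0.387585; -(4/15)*log2(4/15) = 0.508504. H = 0.508504 + 0.528321 + 0.387585 + 0.508504 = 1.9329

1.9329 bits


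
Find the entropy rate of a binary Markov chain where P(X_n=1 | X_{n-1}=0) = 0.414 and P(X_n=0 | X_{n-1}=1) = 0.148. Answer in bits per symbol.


Stationary distribution: pi_0 = p10/(p01+p10) = 0.2633, pi_1 = 0.7367. Entropy rate H' = pi_0*H(p01) + pi_1*H(p10) = 0.2633*0.9786 + 0.7367*0.6048 = 0.7032

0.7032 bits/symbol


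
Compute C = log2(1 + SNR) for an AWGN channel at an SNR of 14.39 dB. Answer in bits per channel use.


SNR_linear = 10^(14.39/10) = 27.4789; C = log2(1 + SNR_linear) = log2(1 + 27.4789) = 4.8318

4.8318 bits/channel use


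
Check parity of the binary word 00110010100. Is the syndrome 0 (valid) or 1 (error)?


Syndrome = XOR of all bits = 0 XOR 0 XOR 1 XOR 1 XOR 0 XOR 0 XOR 1 XOR 0 XOR 1 XOR 0 XOR 0 = 0

0


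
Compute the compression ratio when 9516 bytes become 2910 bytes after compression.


Ratio = original / compressed = 9516 / 2910 = 3.2701

3.2701


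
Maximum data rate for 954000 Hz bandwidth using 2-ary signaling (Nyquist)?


Rate = 2 * B * log2(M) = 2 * 954000 * 1.0 = 1908000.0

1908000.0 bps


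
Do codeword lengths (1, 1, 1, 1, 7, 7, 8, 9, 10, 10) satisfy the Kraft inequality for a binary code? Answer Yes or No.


Kraft sum = sum(2^(-l_i)) = 2.0234, need <= 1. Result: violated (a binary prefix-free code with these lengths cannot exist)

No


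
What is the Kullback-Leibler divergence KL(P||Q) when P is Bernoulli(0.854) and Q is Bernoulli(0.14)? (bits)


KL = p*log2(p/q) + (1-p)*log2((1-p)/(1-q)) = 0.854*log2(0.854/0.14) + 0.146*log2(0.146/0.86) = 1.8544

1.8544 bits


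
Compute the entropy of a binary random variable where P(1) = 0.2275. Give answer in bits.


H = -p*log2(p) - (1-p)*log2(1-p). -0.2275*log2(0.2275) = 0.485954; -0.7725*log2(0.7725) = 0.287674. H = 0.485954 + 0.287674 = 0.7736

0.7736 bits


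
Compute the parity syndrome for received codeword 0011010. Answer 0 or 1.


Syndrome = XOR of all bits = 0 XOR 0 XOR 1 XOR 1 XOR 0 XOR 1 XOR 0 = 1

1


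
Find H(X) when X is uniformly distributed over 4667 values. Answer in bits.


H = log2(n) = log2(4667) = 12.1883

12.1883 bits


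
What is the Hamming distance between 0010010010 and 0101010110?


Count differing positions: . ^ ^ ^ . . . ^ . . = 4 differences

4


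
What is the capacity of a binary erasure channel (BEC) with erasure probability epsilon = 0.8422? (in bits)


C = 1 - epsilon = 1 - 0.8422 = 0.1578

0.1578 bits


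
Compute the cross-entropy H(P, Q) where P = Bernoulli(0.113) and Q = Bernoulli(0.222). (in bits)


H(P,Q) = -p*log2(q) - (1-p)*log2(1-q). -0.113*log2(0.222) = 0.245365; -0.887*log2(0.778) = 0.321234. H(P,Q) = 0.245365 + 0.321234 = 0.5666

0.5666 bits


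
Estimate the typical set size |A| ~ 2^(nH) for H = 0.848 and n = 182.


log2|A_typical| = nH = 182 * 0.848 = 154.336, so |A_typical| ~ 2^154.336 = 2.882e+46

2.882e+46


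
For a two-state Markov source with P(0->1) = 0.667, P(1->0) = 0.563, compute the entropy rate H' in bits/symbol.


Stationary distribution: pi_0 = p10/(p01+p10) = 0.4577, pi_1 = 0.5423. Entropy rate H' = pi_0*H(p01) + pi_1*H(p10) = 0.4577*0.918 + 0.5423*0.9885 = 0.9562

0.9562 bits/symbol


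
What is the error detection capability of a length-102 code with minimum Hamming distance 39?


Detection capability = d_min - 1 = 39 - 1 = 38

38 errors


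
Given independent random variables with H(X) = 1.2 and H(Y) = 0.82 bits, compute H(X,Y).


For independent variables, H(X,Y) = H(X) + H(Y) = 1.2 + 0.82 = 2.02

2.02 bits


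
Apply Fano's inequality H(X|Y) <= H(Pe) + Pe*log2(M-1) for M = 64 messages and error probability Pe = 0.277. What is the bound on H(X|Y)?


H(Pe) = -Pe*log2(Pe) - (1-Pe)*log2(1-Pe) = -0.277*log2(0.277) - 0.723*log2(0.723) = 0.513016 + 0.338315 = 0.8513. Pe*log2(M-1) = 0.277*log2(63) = 1.655707. Bound = H(Pe) + Pe*log2(M-1) = 0.513016 + 0.338315 + 1.655707 = 2.507

2.507 bits


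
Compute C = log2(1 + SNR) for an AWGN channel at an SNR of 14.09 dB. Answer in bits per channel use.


SNR_linear = 10^(14.09/10) = 25.6448; C = log2(1 + SNR_linear) = log2(1 + 25.6448) = 4.7358

4.7358 bits/channel use


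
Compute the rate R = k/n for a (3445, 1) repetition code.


Rate = k/n = 1/3445

1/3445


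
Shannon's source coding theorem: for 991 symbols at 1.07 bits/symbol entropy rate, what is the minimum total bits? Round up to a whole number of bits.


Minimum bits >= n * H = 991 * 1.07 = 1060.37, rounded up to a whole number of bits = 1061

1061 bits


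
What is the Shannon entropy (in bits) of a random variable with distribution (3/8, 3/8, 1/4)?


H = -sum(p_i * log2(p_i)). Terms: -(3/8)*log2(3/8) = 0.530639; -(3/8)*log2(3/8) = 0.530639; -(1/4)*log2(1/4) = 0.500000. H = 0.530639 + 0.530639 + 0.500000 = 1.5613

1.5613 bits


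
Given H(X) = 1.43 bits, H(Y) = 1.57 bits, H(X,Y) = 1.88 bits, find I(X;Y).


I(X;Y) = H(X) + H(Y) - H(X,Y) = 1.43 + 1.57 - 1.88 = 1.12

1.12 bits


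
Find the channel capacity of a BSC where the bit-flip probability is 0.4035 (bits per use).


H(p) = -p*log2(p) - (1-p)*log2(1-p) = -0.4035*log2(0.4035) - 0.5965*log2(0.5965) = 0.528327 + 0.444635 = 0.973. C = 1 - H(p) = 1 - 0.973 = 0.027

0.027 bits


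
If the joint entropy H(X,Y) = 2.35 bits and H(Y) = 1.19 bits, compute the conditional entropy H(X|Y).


H(X|Y) = H(X,Y) - H(Y) = 2.35 - 1.19 = 1.16

1.16 bits


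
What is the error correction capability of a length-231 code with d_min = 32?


Correction capability = floor((d-1)/2) = floor((32-1)/2) = 15

15 errors


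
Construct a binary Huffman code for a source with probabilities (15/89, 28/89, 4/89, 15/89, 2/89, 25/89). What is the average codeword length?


Huffman construction (repeatedly merge the two least-probable nodes; each merge adds 1 bit to every symbol beneath it): 2/89 + 4/89 = 6/89; 6/89 + 15/89 = 21/89; 15/89 + 21/89 = 36/89; 25/89 + 28/89 = 53/89; 36/89 + 53/89 = 1. Resulting codeword lengths (in the order the probabilities were given): (3, 2, 4, 2, 4, 2). L_avg = sum(p_i * l_i) = 15/89*3 + 28/89*2 + 4/89*4 + 15/89*2 + 2/89*4 + 25/89*2 = 205/89 = 2.3034

2.3034 bits


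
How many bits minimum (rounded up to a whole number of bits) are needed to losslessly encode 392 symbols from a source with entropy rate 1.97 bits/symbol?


Minimum bits >= n * H = 392 * 1.97 = 772.24, rounded up to a whole number of bits = 773

773 bits


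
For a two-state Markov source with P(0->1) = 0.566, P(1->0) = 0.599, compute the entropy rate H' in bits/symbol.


Stationary distribution: pi_0 = p10/(p01+p10) = 0.5142, pi_1 = 0.4858. Entropy rate H' = pi_0*H(p01) + pi_1*H(p10) = 0.5142*0.9874 + 0.4858*0.9715 = 0.9797

0.9797 bits/symbol


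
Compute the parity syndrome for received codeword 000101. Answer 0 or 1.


Syndrome = XOR of all bits = 0 XOR 0 XOR 0 XOR 1 XOR 0 XOR 1 = 0

0


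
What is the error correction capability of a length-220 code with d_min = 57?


Correction capability = floor((d-1)/2) = floor((57-1)/2) = 28

28 errors


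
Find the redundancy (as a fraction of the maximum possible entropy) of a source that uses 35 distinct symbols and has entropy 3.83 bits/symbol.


H_max = log2(K) = log2(35) = 5.1293 bits/symbol. Redundancy = 1 - H/H_max = 1 - 3.83/5.1293 = 1 - 0.7467 = 0.2533

0.2533


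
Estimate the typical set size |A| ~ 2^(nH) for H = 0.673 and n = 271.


log2|A_typical| = nH = 271 * 0.673 = 182.383, so |A_typical| ~ 2^182.383 = 7.994e+54

7.994e+54


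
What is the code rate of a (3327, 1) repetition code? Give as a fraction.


Rate = k/n = 1/3327

1/3327


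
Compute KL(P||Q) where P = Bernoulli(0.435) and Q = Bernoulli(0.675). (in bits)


KL = p*log2(p/q) + (1-p)*log2((1-p)/(1-q)) = 0.435*log2(0.435/0.675) + 0.565*log2(0.565/0.325) = 0.175

0.175 bits


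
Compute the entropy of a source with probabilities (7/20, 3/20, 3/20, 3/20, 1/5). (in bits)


H = -sum(p_i * log2(p_i)). Terms: -(7/20)*log2(7/20) = 0.530101; -(3/20)*log2(3/20) = 0.410545; -(3/20)*log2(3/20) = 0.410545; -(3/20)*log2(3/20) = 0.410545; -(1/5)*log2(1/5) = 0.464386. H = 0.530101 + 0.410545 + 0.410545 + 0.410545 + 0.464386 = 2.2261

2.2261 bits


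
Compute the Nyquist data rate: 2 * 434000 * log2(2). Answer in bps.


Rate = 2 * B * log2(M) = 2 * 434000 * 1.0 = 868000.0

868000.0 bps


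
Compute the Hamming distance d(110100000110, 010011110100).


Count differing positions: ^ . . ^ ^ ^ ^ ^ . . ^ . = 7 differences

7


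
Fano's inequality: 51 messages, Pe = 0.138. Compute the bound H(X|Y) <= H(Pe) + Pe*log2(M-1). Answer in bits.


H(Pe) = -Pe*log2(Pe) - (1-Pe)*log2(1-Pe) = -0.138*log2(0.138) - 0.862*log2(0.862) = 0.394302 + 0.184675 = 0.579. Pe*log2(M-1) = 0.138*log2(50) = 0.778852. Bound = H(Pe) + Pe*log2(M-1) = 0.394302 + 0.184675 + 0.778852 = 1.3578

1.3578 bits


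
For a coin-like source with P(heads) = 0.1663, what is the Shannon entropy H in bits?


H = -p*log2(p) - (1-p)*log2(1-p). -0.1663*log2(0.1663) = 0.430408; -0.8337*log2(0.8337) = 0.218763. H = 0.430408 + 0.218763 = 0.6492

0.6492 bits


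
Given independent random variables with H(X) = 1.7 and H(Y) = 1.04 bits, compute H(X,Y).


For independent variables, H(X,Y) = H(X) + H(Y) = 1.7 + 1.04 = 2.74

2.74 bits


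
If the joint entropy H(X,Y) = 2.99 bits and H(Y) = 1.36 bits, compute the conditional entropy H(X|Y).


H(X|Y) = H(X,Y) - H(Y) = 2.99 - 1.36 = 1.63

1.63 bits


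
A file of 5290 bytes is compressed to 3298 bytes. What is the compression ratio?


Ratio = original / compressed = 5290 / 3298 = 1.604

1.604


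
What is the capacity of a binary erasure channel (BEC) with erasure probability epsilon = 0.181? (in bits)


C = 1 - epsilon = 1 - 0.181 = 0.819

0.819 bits


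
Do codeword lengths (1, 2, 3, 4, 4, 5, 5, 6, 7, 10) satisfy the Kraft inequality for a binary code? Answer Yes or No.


Kraft sum = sum(2^(-l_i)) = 1.0869, need <= 1. Result: violated (a binary prefix-free code with these lengths cannot exist)

No


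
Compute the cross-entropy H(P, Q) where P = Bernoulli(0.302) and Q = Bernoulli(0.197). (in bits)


H(P,Q) = -p*log2(q) - (1-p)*log2(1-q). -0.302*log2(0.197) = 0.707807; -0.698*log2(0.803) = 0.220937. H(P,Q) = 0.707807 + 0.220937 = 0.9287

0.9287 bits


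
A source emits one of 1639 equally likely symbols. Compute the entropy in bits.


H = log2(n) = log2(1639) = 10.6786

10.6786 bits


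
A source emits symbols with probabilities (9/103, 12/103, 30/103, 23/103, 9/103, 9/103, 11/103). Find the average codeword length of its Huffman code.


Huffman construction (repeatedly merge the two least-probable nodes; each merge adds 1 bit to every symbol beneath it): 9/103 + 9/103 = 18/103; 9/103 + 11/103 = 20/103; 12/103 + 18/103 = 30/103; 20/103 + 23/103 = 43/103; 30/103 + 30/103 = 60/103; 43/103 + 60/103 = 1. Resulting codeword lengths (in the order the probabilities were given): (4, 3, 2, 2, 4, 3, 3). L_avg = sum(p_i * l_i) = 9/103*4 + 12/103*3 + 30/103*2 + 23/103*2 + 9/103*4 + 9/103*3 + 11/103*3 = 274/103 = 2.6602

2.6602 bits


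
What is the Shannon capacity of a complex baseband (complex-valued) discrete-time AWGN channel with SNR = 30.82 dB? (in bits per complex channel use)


SNR_linear = 10^(30.82/10) = 1207.8138; C = log2(1 + SNR_linear) = log2(1 + 1207.8138) = 10.2394

10.2394 bits/channel use


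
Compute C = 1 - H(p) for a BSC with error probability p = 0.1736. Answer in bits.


H(p) = -p*log2(p) - (1-p)*log2(1-p) = -0.1736*log2(0.1736) - 0.8264*log2(0.8264) = 0.438542 + 0.227333 = 0.6659. C = 1 - H(p) = 1 - 0.6659 = 0.3341

0.3341 bits


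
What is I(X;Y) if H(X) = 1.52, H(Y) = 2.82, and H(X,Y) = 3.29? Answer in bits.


I(X;Y) = H(X) + H(Y) - H(X,Y) = 1.52 + 2.82 - 3.29 = 1.05

1.05 bits


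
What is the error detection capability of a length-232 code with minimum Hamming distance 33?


Detection capability = d_min - 1 = 33 - 1 = 32

32 errors


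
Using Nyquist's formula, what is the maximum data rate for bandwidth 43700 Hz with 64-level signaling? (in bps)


Rate = 2 * B * log2(M) = 2 * 43700 * 6.0 = 524400.0

524400.0 bps


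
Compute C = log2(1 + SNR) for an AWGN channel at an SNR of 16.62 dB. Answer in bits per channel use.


SNR_linear = 10^(16.62/10) = 45.9198; C = log2(1 + SNR_linear) = log2(1 + 45.9198) = 5.5521

5.5521 bits/channel use


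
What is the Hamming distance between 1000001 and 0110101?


Count differing positions: ^ ^ ^ . ^ . . = 4 differences

4


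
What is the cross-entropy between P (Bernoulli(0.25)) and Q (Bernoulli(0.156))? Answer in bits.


H(P,Q) = -p*log2(q) - (1-p)*log2(1-q). -0.25*log2(0.156) = 0.670096; -0.75*log2(0.844) = 0.183514. H(P,Q) = 0.670096 + 0.183514 = 0.8536

0.8536 bits


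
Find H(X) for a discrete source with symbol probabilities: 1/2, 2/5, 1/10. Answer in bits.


H = -sum(p_i * log2(p_i)). Terms: -(1/2)*log2(1/2) = 0.500000; -(2/5)*log2(2/5) = 0.528771; -(1/10)*log2(1/10) = 0.332193. H = 0.500000 + 0.528771 + 0.332193 = 1.361

1.361 bits


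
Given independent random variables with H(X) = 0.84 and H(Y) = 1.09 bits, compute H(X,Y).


For independent variables, H(X,Y) = H(X) + H(Y) = 0.84 + 1.09 = 1.93

1.93 bits


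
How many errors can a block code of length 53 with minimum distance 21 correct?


Correction capability = floor((d-1)/2) = floor((21-1)/2) = 10

10 errors


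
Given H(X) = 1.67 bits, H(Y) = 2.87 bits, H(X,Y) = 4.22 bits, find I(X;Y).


I(X;Y) = H(X) + H(Y) - H(X,Y) = 1.67 + 2.87 - 4.22 = 0.32

0.32 bits


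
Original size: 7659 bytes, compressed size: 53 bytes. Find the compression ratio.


Ratio = original / compressed = 7659 / 53 = 144.5094

144.5094


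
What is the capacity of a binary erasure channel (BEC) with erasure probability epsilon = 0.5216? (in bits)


C = 1 - epsilon = 1 - 0.5216 = 0.4784

0.4784 bits


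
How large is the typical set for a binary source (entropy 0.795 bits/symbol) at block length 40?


log2|A_typical| = nH = 40 * 0.795 = 31.8, so |A_typical| ~ 2^31.8 = 3.739e+09

3.739e+09


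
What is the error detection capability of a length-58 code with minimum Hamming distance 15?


Detection capability = d_min - 1 = 15 - 1 = 14

14 errors


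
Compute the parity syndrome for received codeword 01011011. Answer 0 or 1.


Syndrome = XOR of all bits = 0 XOR 1 XOR 0 XOR 1 XOR 1 XOR 0 XOR 1 XOR 1 = 1

1


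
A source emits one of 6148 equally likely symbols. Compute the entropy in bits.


H = log2(n) = log2(6148) = 12.5859

12.5859 bits


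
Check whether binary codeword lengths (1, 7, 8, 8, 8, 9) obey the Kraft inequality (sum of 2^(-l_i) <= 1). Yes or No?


Kraft sum = sum(2^(-l_i)) = 0.5215, need <= 1. Result: satisfied (a binary prefix-free code with these lengths exists)

Yes


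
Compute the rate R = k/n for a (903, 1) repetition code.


Rate = k/n = 1/903

1/903


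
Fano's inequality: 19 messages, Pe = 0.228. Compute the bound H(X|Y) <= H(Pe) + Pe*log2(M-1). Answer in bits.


H(Pe) = -Pe*log2(Pe) - (1-Pe)*log2(1-Pe) = -0.228*log2(0.228) - 0.772*log2(0.772) = 0.486300 + 0.288209 = 0.7745. Pe*log2(M-1) = 0.228*log2(18) = 0.950743. Bound = H(Pe) + Pe*log2(M-1) = 0.486300 + 0.288209 + 0.950743 = 1.7253

1.7253 bits


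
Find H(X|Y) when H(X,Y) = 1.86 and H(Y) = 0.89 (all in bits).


H(X|Y) = H(X,Y) - H(Y) = 1.86 - 0.89 = 0.97

0.97 bits


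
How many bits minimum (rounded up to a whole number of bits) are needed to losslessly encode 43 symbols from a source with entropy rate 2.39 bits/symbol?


Minimum bits >= n * H = 43 * 2.39 = 102.77, rounded up to a whole number of bits = 103

103 bits


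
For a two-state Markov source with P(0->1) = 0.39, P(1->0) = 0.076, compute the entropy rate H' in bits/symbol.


Stationary distribution: pi_0 = p10/(p01+p10) = 0.1631, pi_1 = 0.8369. Entropy rate H' = pi_0*H(p01) + pi_1*H(p10) = 0.1631*0.9648 + 0.8369*0.3879 = 0.482

0.482 bits/symbol


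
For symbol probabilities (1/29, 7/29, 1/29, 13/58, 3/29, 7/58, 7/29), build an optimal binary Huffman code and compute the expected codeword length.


Huffman construction (repeatedly merge the two least-probable nodes; each merge adds 1 bit to every symbol beneath it): 1/29 + 1/29 = 2/29; 2/29 + 3/29 = 5/29; 7/58 + 5/29 = 17/58; 13/58 + 7/29 = 27/58; 7/29 + 17/58 = 31/58; 27/58 + 31/58 = 1. Resulting codeword lengths (in the order the probabilities were given): (5, 2, 5, 2, 4, 3, 2). L_avg = sum(p_i * l_i) = 1/29*5 + 7/29*2 + 1/29*5 + 13/58*2 + 3/29*4 + 7/58*3 + 7/29*2 = 147/58 = 2.5345

2.5345 bits


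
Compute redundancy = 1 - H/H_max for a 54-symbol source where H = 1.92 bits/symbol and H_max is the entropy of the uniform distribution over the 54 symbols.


H_max = log2(K) = log2(54) = 5.7549 bits/symbol. Redundancy = 1 - H/H_max = 1 - 1.92/5.7549 = 1 - 0.3336 = 0.6664

0.6664


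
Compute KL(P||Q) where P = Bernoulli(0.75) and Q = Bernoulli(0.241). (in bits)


KL = p*log2(p/q) + (1-p)*log2((1-p)/(1-q)) = 0.75*log2(0.75/0.241) + 0.25*log2(0.25/0.759) = 0.8279

0.8279 bits


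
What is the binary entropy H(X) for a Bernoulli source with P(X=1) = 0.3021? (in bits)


H = -p*log2(p) - (1-p)*log2(1-p). -0.3021*log2(0.3021) = 0.521697; -0.6979*log2(0.6979) = 0.362146. H = 0.521697 + 0.362146 = 0.8838

0.8838 bits


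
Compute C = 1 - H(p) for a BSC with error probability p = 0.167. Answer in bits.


H(p) = -p*log2(p) - (1-p)*log2(1-p) = -0.167*log2(0.167) - 0.833*log2(0.833) = 0.431207 + 0.219588 = 0.6508. C = 1 - H(p) = 1 - 0.6508 = 0.3492

0.3492 bits


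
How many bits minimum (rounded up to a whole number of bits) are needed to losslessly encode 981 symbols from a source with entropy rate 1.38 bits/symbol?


Minimum bits >= n * H = 981 * 1.38 = 1353.78, rounded up to a whole number of bits = 1354

1354 bits


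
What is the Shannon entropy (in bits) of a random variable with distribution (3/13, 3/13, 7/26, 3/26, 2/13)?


H = -sum(p_i * log2(p_i)). Terms: -(3/13)*log2(3/13) = 0.488187; -(3/13)*log2(3/13) = 0.488187; -(7/26)*log2(7/26) = 0.509677; -(3/26)*log2(3/26) = 0.359478; -(2/13)*log2(2/13) = 0.415452. H = 0.488187 + 0.488187 + 0.509677 + 0.359478 + 0.415452 = 2.261

2.261 bits


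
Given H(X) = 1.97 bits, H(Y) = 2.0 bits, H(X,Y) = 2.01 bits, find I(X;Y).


I(X;Y) = H(X) + H(Y) - H(X,Y) = 1.97 + 2.0 - 2.01 = 1.96

1.96 bits


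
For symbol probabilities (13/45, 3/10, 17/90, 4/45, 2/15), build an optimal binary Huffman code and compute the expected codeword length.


Huffman construction (repeatedly merge the two least-probable nodes; each merge adds 1 bit to every symbol beneath it): 4/45 + 2/15 = 2/9; 17/90 + 2/9 = 37/90; 13/45 + 3/10 = 53/90; 37/90 + 53/90 = 1. Resulting codeword lengths (in the order the probabilities were given): (2, 2, 2, 3, 3). L_avg = sum(p_i * l_i) = 13/45*2 + 3/10*2 + 17/90*2 + 4/45*3 + 2/15*3 = 20/9 = 2.2222

2.2222 bits


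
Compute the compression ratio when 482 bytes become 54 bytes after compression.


Ratio = original / compressed = 482 / 54 = 8.9259

8.9259


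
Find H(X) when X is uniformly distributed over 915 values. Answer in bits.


H = log2(n) = log2(915) = 9.8376

9.8376 bits


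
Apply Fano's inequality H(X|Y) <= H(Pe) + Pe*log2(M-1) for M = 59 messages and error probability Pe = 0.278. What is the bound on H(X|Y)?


H(Pe) = -Pe*log2(Pe) - (1-Pe)*log2(1-Pe) = -0.278*log2(0.278) - 0.722*log2(0.722) = 0.513422 + 0.339289 = 0.8527. Pe*log2(M-1) = 0.278*log2(58) = 1.628519. Bound = H(Pe) + Pe*log2(M-1) = 0.513422 + 0.339289 + 1.628519 = 2.4812

2.4812 bits


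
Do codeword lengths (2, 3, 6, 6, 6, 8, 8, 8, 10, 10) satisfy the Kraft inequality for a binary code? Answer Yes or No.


Kraft sum = sum(2^(-l_i)) = 0.4355, need <= 1. Result: satisfied (a binary prefix-free code with these lengths exists)

Yes


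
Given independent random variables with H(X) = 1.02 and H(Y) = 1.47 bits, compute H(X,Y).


For independent variables, H(X,Y) = H(X) + H(Y) = 1.02 + 1.47 = 2.49

2.49 bits


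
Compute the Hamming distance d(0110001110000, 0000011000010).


Count differing positions: . ^ ^ . . ^ . ^ ^ . . ^ . = 6 differences

6


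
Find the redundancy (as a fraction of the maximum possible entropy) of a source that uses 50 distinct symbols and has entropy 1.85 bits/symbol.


H_max = log2(K) = log2(50) = 5.6439 bits/symbol. Redundancy = 1 - H/H_max = 1 - 1.85/5.6439 = 1 - 0.3278 = 0.6722

0.6722


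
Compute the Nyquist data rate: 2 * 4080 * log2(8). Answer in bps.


Rate = 2 * B * log2(M) = 2 * 4080 * 3.0 = 24480.0

24480.0 bps


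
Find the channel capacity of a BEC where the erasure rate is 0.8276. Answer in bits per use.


C = 1 - epsilon = 1 - 0.8276 = 0.1724

0.1724 bits


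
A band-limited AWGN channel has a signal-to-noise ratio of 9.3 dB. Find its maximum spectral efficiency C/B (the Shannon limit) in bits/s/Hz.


SNR_linear = 10^(9.3/10) = 8.5114; C/B = log2(1 + SNR_linear) = log2(1 + 8.5114) = 3.2497

3.2497 bits/s/Hz
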